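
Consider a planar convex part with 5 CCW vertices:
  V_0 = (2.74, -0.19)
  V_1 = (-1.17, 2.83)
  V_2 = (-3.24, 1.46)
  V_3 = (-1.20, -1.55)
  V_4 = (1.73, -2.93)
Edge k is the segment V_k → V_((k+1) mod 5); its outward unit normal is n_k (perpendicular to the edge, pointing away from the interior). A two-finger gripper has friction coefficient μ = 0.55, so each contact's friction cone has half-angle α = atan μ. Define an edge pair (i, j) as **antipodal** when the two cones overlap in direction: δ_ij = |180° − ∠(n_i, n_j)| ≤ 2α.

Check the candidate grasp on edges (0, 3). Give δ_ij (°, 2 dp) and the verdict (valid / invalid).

α = atan 0.55 = 28.81°;  2α = 57.62°
edge 0: e_0 = (-3.91, +3.02);  n_0 = (+0.6113, +0.7914)
edge 3: e_3 = (+2.93, -1.38);  n_3 = (-0.4261, -0.9047)
∠(n_0, n_3) = 167.54°
δ = |180° − 167.54°| = 12.46°
12.46° ≤ 2α = 57.62°  →  valid

δ = 12.46°, valid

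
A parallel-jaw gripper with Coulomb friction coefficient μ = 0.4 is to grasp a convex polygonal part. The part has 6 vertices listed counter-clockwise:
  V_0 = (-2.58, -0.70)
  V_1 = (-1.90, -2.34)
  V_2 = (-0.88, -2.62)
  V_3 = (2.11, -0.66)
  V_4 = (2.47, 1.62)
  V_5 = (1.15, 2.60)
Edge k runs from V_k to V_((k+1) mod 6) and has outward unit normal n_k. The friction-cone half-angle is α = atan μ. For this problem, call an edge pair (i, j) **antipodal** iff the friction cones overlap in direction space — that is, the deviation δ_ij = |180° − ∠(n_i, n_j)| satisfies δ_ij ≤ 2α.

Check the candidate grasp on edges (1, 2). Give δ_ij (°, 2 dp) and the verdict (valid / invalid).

α = atan 0.4 = 21.80°;  2α = 43.60°
edge 1: e_1 = (+1.02, -0.28);  n_1 = (-0.2647, -0.9643)
edge 2: e_2 = (+2.99, +1.96);  n_2 = (+0.5482, -0.8363)
∠(n_1, n_2) = 48.60°
δ = |180° − 48.60°| = 131.40°
131.40° > 2α = 43.60°  →  invalid

δ = 131.40°, invalid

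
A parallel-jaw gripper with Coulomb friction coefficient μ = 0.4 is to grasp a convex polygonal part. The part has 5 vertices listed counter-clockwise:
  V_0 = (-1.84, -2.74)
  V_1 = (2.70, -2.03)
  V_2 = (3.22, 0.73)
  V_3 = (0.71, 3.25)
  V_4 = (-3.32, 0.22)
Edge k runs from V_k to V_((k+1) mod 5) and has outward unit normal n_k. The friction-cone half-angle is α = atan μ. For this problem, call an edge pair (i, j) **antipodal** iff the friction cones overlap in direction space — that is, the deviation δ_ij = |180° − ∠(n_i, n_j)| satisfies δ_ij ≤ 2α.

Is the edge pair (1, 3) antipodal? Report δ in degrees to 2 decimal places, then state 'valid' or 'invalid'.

α = atan 0.4 = 21.80°;  2α = 43.60°
edge 1: e_1 = (+0.52, +2.76);  n_1 = (+0.9827, -0.1851)
edge 3: e_3 = (-4.03, -3.03);  n_3 = (-0.6010, +0.7993)
∠(n_1, n_3) = 137.61°
δ = |180° − 137.61°| = 42.39°
42.39° ≤ 2α = 43.60°  →  valid

δ = 42.39°, valid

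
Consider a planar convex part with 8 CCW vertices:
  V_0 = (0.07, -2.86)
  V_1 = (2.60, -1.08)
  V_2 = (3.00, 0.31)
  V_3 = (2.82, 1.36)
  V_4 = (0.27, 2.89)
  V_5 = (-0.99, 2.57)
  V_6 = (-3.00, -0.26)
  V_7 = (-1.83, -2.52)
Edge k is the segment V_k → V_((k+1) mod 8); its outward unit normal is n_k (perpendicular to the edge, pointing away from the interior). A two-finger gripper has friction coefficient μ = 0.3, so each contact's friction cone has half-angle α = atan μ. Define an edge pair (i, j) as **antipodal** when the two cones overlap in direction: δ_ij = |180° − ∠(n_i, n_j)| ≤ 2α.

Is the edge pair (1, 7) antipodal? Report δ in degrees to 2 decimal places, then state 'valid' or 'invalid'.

α = atan 0.3 = 16.70°;  2α = 33.40°
edge 1: e_1 = (+0.40, +1.39);  n_1 = (+0.9610, -0.2765)
edge 7: e_7 = (+1.90, -0.34);  n_7 = (-0.1761, -0.9844)
∠(n_1, n_7) = 84.09°
δ = |180° − 84.09°| = 95.91°
95.91° > 2α = 33.40°  →  invalid

δ = 95.91°, invalid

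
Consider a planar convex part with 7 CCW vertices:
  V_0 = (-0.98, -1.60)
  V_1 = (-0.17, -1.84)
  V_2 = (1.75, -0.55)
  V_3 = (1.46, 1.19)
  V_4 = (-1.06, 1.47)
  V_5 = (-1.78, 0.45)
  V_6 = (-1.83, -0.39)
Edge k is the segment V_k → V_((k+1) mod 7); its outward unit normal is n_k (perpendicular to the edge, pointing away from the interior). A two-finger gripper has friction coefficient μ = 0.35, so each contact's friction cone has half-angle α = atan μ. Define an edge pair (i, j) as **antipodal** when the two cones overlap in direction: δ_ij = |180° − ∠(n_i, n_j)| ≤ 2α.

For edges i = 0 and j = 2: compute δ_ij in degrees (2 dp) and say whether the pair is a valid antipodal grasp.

δ = 64.03°, invalid

α = atan 0.35 = 19.29°;  2α = 38.58°
edge 0: e_0 = (+0.81, -0.24);  n_0 = (-0.2841, -0.9588)
edge 2: e_2 = (-0.29, +1.74);  n_2 = (+0.9864, +0.1644)
∠(n_0, n_2) = 115.97°
δ = |180° − 115.97°| = 64.03°
64.03° > 2α = 38.58°  →  invalid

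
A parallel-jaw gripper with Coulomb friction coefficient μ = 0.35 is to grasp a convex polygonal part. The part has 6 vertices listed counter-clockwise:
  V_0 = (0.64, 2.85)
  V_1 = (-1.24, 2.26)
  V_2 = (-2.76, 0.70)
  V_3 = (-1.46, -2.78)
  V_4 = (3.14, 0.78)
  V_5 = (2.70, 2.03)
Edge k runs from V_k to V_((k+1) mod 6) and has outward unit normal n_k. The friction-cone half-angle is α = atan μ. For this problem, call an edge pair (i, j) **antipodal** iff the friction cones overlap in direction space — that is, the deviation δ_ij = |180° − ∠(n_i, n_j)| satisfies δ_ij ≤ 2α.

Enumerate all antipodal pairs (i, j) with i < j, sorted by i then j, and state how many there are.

count = 3; pairs: (0,3), (1,3), (2,4)

α = atan 0.35 = 19.29°;  2α = 38.58°
n_0 = (-0.2994, +0.9541)
n_1 = (-0.7162, +0.6979)
n_2 = (-0.9368, -0.3499)
n_3 = (+0.6120, -0.7908)
n_4 = (+0.9433, +0.3320)
n_5 = (+0.3698, +0.9291)
  (0,1): δ = 151.68°  ·
  (0,2): δ = 86.94°  ·
  (0,3): δ = 20.31°  ✓
  (0,4): δ = 91.97°  ·
  (0,5): δ = 140.87°  ·
  (1,2): δ = 115.26°  ·
  (1,3): δ = 8.01°  ✓
  (1,4): δ = 63.65°  ·
  (1,5): δ = 112.55°  ·
  (2,3): δ = 72.75°  ·
  (2,4): δ = 1.09°  ✓
  (2,5): δ = 47.81°  ·
  (3,4): δ = 108.34°  ·
  (3,5): δ = 59.44°  ·
  (4,5): δ = 131.10°  ·
antipodal pairs: 3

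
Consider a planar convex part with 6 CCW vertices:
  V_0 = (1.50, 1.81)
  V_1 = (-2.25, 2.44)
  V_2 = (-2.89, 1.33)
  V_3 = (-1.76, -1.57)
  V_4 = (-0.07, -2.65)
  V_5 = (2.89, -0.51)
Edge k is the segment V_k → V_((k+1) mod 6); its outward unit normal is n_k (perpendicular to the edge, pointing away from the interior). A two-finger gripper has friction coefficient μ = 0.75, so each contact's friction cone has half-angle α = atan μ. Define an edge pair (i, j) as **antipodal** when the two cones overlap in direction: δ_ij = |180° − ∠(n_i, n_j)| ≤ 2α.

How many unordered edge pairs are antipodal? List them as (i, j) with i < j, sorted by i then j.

count = 7; pairs: (0,2), (0,3), (0,4), (1,4), (1,5), (2,5), (3,5)

α = atan 0.75 = 36.87°;  2α = 73.74°
n_0 = (+0.1657, +0.9862)
n_1 = (-0.8663, +0.4995)
n_2 = (-0.9318, -0.3631)
n_3 = (-0.5385, -0.8426)
n_4 = (+0.5859, -0.8104)
n_5 = (+0.8578, +0.5140)
  (0,1): δ = 110.43°  ·
  (0,2): δ = 59.17°  ✓
  (0,3): δ = 23.04°  ✓
  (0,4): δ = 45.40°  ✓
  (0,5): δ = 130.46°  ·
  (1,2): δ = 128.74°  ·
  (1,3): δ = 92.61°  ·
  (1,4): δ = 24.17°  ✓
  (1,5): δ = 60.89°  ✓
  (2,3): δ = 143.87°  ·
  (2,4): δ = 75.42°  ·
  (2,5): δ = 9.64°  ✓
  (3,4): δ = 111.55°  ·
  (3,5): δ = 26.49°  ✓
  (4,5): δ = 94.94°  ·
antipodal pairs: 7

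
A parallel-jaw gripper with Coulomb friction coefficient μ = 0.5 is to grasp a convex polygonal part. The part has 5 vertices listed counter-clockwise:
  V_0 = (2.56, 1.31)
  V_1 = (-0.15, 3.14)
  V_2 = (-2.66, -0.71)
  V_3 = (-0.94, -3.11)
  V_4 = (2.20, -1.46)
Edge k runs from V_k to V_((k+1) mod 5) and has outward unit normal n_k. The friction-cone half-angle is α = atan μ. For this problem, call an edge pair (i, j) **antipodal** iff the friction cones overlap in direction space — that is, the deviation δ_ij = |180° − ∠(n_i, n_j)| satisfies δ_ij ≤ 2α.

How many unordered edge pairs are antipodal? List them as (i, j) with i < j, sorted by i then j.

α = atan 0.5 = 26.57°;  2α = 53.13°
n_0 = (+0.5596, +0.8287)
n_1 = (-0.8377, +0.5461)
n_2 = (-0.8128, -0.5825)
n_3 = (+0.4652, -0.8852)
n_4 = (+0.9917, -0.1289)
  (0,1): δ = 89.07°  ·
  (0,2): δ = 20.34°  ✓
  (0,3): δ = 61.75°  ·
  (0,4): δ = 116.63°  ·
  (1,2): δ = 111.27°  ·
  (1,3): δ = 29.18°  ✓
  (1,4): δ = 25.70°  ✓
  (2,3): δ = 97.91°  ·
  (2,4): δ = 43.03°  ✓
  (3,4): δ = 125.13°  ·
antipodal pairs: 4

count = 4; pairs: (0,2), (1,3), (1,4), (2,4)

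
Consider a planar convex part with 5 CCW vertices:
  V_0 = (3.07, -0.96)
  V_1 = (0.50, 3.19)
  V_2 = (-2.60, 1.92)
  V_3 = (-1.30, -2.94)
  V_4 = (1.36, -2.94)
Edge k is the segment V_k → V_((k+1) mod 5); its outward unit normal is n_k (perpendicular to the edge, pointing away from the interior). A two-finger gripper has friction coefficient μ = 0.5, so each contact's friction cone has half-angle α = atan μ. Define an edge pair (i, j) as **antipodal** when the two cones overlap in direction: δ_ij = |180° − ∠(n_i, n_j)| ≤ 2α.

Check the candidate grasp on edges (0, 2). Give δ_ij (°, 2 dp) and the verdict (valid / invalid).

δ = 16.79°, valid

α = atan 0.5 = 26.57°;  2α = 53.13°
edge 0: e_0 = (-2.57, +4.15);  n_0 = (+0.8502, +0.5265)
edge 2: e_2 = (+1.30, -4.86);  n_2 = (-0.9660, -0.2584)
∠(n_0, n_2) = 163.21°
δ = |180° − 163.21°| = 16.79°
16.79° ≤ 2α = 53.13°  →  valid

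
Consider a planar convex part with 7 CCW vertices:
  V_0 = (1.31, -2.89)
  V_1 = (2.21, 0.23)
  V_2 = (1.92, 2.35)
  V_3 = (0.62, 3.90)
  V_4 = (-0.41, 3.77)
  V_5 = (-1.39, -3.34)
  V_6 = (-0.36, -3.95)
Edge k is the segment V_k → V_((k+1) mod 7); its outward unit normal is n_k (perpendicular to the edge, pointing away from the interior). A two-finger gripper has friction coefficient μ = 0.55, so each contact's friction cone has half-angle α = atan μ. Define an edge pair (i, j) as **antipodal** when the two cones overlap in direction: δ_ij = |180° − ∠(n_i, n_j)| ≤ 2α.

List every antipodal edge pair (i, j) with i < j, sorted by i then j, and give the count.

count = 8; pairs: (0,4), (1,4), (1,5), (2,4), (2,5), (3,5), (3,6), (4,6)

α = atan 0.55 = 28.81°;  2α = 57.62°
n_0 = (+0.9608, -0.2772)
n_1 = (+0.9908, +0.1355)
n_2 = (+0.7662, +0.6426)
n_3 = (-0.1252, +0.9921)
n_4 = (-0.9906, +0.1365)
n_5 = (-0.5096, -0.8604)
n_6 = (+0.5359, -0.8443)
  (0,1): δ = 156.12°  ·
  (0,2): δ = 123.92°  ·
  (0,3): δ = 66.72°  ·
  (0,4): δ = 8.24°  ✓
  (0,5): δ = 75.46°  ·
  (0,6): δ = 138.50°  ·
  (1,2): δ = 147.80°  ·
  (1,3): δ = 90.60°  ·
  (1,4): δ = 15.64°  ✓
  (1,5): δ = 51.58°  ✓
  (1,6): δ = 114.62°  ·
  (2,3): δ = 122.79°  ·
  (2,4): δ = 47.83°  ✓
  (2,5): δ = 19.38°  ✓
  (2,6): δ = 82.42°  ·
  (3,4): δ = 105.04°  ·
  (3,5): δ = 37.83°  ✓
  (3,6): δ = 25.21°  ✓
  (4,5): δ = 112.79°  ·
  (4,6): δ = 49.75°  ✓
  (5,6): δ = 116.96°  ·
antipodal pairs: 8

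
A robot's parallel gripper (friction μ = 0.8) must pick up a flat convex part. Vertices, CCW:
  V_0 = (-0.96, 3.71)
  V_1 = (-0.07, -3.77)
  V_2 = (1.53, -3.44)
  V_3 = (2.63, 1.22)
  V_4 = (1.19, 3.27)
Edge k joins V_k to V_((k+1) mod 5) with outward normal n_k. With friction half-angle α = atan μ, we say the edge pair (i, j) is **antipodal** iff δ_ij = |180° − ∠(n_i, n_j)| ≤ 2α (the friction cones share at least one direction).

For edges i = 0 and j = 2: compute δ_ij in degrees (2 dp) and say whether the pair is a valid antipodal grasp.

δ = 20.07°, valid

α = atan 0.8 = 38.66°;  2α = 77.32°
edge 0: e_0 = (+0.89, -7.48);  n_0 = (-0.9930, -0.1182)
edge 2: e_2 = (+1.10, +4.66);  n_2 = (+0.9733, -0.2297)
∠(n_0, n_2) = 159.93°
δ = |180° − 159.93°| = 20.07°
20.07° ≤ 2α = 77.32°  →  valid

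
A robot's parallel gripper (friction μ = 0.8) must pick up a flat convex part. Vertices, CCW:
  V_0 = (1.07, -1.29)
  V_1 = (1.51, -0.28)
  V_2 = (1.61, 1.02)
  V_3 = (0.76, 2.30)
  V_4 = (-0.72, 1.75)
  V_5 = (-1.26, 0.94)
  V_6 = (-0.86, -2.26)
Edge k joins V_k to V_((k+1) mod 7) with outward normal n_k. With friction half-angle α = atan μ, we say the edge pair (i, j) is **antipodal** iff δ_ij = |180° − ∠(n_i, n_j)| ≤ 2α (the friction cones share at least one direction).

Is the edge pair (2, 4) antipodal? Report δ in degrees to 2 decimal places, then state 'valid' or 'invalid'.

δ = 67.28°, valid

α = atan 0.8 = 38.66°;  2α = 77.32°
edge 2: e_2 = (-0.85, +1.28);  n_2 = (+0.8331, +0.5532)
edge 4: e_4 = (-0.54, -0.81);  n_4 = (-0.8321, +0.5547)
∠(n_2, n_4) = 112.72°
δ = |180° − 112.72°| = 67.28°
67.28° ≤ 2α = 77.32°  →  valid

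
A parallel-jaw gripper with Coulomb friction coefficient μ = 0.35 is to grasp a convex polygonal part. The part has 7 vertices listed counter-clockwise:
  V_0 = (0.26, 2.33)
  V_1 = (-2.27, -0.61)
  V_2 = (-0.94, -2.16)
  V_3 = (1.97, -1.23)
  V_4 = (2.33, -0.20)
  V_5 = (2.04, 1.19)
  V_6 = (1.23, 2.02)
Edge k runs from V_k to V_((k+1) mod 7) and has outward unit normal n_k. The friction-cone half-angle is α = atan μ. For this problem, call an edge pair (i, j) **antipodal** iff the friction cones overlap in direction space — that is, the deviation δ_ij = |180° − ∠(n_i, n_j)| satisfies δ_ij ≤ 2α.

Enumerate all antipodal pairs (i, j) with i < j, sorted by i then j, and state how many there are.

count = 6; pairs: (0,2), (0,3), (1,4), (1,5), (1,6), (2,6)

α = atan 0.35 = 19.29°;  2α = 38.58°
n_0 = (-0.7580, +0.6523)
n_1 = (-0.7589, -0.6512)
n_2 = (+0.3044, -0.9525)
n_3 = (+0.9440, -0.3299)
n_4 = (+0.9789, +0.2042)
n_5 = (+0.7157, +0.6984)
n_6 = (+0.3044, +0.9525)
  (0,1): δ = 98.65°  ·
  (0,2): δ = 31.56°  ✓
  (0,3): δ = 21.45°  ✓
  (0,4): δ = 52.50°  ·
  (0,5): δ = 85.01°  ·
  (0,6): δ = 112.99°  ·
  (1,2): δ = 112.91°  ·
  (1,3): δ = 59.90°  ·
  (1,4): δ = 28.85°  ✓
  (1,5): δ = 3.67°  ✓
  (1,6): δ = 31.65°  ✓
  (2,3): δ = 126.99°  ·
  (2,4): δ = 95.94°  ·
  (2,5): δ = 63.42°  ·
  (2,6): δ = 35.45°  ✓
  (3,4): δ = 148.95°  ·
  (3,5): δ = 116.43°  ·
  (3,6): δ = 88.46°  ·
  (4,5): δ = 147.48°  ·
  (4,6): δ = 119.51°  ·
  (5,6): δ = 152.02°  ·
antipodal pairs: 6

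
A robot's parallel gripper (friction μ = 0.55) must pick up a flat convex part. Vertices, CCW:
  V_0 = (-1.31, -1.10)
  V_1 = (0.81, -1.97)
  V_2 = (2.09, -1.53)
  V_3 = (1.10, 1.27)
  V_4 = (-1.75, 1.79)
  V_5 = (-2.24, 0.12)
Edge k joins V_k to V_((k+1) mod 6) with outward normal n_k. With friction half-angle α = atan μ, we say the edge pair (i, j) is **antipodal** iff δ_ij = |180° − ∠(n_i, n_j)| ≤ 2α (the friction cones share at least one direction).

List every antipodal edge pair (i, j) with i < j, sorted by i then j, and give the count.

α = atan 0.55 = 28.81°;  2α = 57.62°
n_0 = (-0.3797, -0.9251)
n_1 = (+0.3251, -0.9457)
n_2 = (+0.9428, +0.3333)
n_3 = (+0.1795, +0.9838)
n_4 = (-0.9595, +0.2815)
n_5 = (-0.7953, -0.6062)
  (0,1): δ = 138.72°  ·
  (0,2): δ = 48.22°  ✓
  (0,3): δ = 11.97°  ✓
  (0,4): δ = 95.96°  ·
  (0,5): δ = 149.63°  ·
  (1,2): δ = 89.50°  ·
  (1,3): δ = 29.31°  ✓
  (1,4): δ = 54.68°  ✓
  (1,5): δ = 108.35°  ·
  (2,3): δ = 119.81°  ·
  (2,4): δ = 35.82°  ✓
  (2,5): δ = 17.85°  ✓
  (3,4): δ = 96.01°  ·
  (3,5): δ = 42.34°  ✓
  (4,5): δ = 126.33°  ·
antipodal pairs: 7

count = 7; pairs: (0,2), (0,3), (1,3), (1,4), (2,4), (2,5), (3,5)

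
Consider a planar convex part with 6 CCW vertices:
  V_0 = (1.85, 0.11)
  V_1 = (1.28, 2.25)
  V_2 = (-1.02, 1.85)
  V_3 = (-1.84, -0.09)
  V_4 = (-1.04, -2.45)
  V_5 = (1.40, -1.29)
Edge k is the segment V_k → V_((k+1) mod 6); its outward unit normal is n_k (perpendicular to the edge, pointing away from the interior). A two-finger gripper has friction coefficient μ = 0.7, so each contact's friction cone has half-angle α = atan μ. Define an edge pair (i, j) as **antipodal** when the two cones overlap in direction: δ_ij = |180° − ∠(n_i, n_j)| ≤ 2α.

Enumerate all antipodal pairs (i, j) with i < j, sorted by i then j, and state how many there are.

α = atan 0.7 = 34.99°;  2α = 69.98°
n_0 = (+0.9663, +0.2574)
n_1 = (-0.1713, +0.9852)
n_2 = (-0.9211, +0.3893)
n_3 = (-0.9471, -0.3210)
n_4 = (+0.4294, -0.9031)
n_5 = (+0.9520, -0.3060)
  (0,1): δ = 95.05°  ·
  (0,2): δ = 37.83°  ✓
  (0,3): δ = 3.81°  ✓
  (0,4): δ = 100.51°  ·
  (0,5): δ = 147.27°  ·
  (1,2): δ = 122.78°  ·
  (1,3): δ = 81.14°  ·
  (1,4): δ = 15.56°  ✓
  (1,5): δ = 62.32°  ✓
  (2,3): δ = 138.36°  ·
  (2,4): δ = 41.66°  ✓
  (2,5): δ = 5.09°  ✓
  (3,4): δ = 83.30°  ·
  (3,5): δ = 36.54°  ✓
  (4,5): δ = 133.25°  ·
antipodal pairs: 7

count = 7; pairs: (0,2), (0,3), (1,4), (1,5), (2,4), (2,5), (3,5)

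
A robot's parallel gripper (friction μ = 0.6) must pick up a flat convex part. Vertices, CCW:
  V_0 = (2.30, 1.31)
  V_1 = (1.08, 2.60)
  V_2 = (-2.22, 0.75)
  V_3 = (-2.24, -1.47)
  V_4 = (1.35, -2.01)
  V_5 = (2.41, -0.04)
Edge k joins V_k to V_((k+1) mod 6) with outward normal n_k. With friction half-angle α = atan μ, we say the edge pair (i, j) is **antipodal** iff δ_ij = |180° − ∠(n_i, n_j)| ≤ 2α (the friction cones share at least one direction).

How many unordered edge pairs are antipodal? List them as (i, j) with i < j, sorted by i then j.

count = 6; pairs: (0,2), (0,3), (1,3), (1,4), (2,4), (2,5)

α = atan 0.6 = 30.96°;  2α = 61.93°
n_0 = (+0.7265, +0.6871)
n_1 = (-0.4890, +0.8723)
n_2 = (-1.0000, +0.0090)
n_3 = (-0.1487, -0.9889)
n_4 = (+0.8806, -0.4738)
n_5 = (+0.9967, +0.0812)
  (0,1): δ = 104.13°  ·
  (0,2): δ = 43.92°  ✓
  (0,3): δ = 38.04°  ✓
  (0,4): δ = 108.31°  ·
  (0,5): δ = 141.26°  ·
  (1,2): δ = 119.79°  ·
  (1,3): δ = 37.83°  ✓
  (1,4): δ = 32.44°  ✓
  (1,5): δ = 65.38°  ·
  (2,3): δ = 98.04°  ·
  (2,4): δ = 27.77°  ✓
  (2,5): δ = 5.17°  ✓
  (3,4): δ = 109.73°  ·
  (3,5): δ = 76.79°  ·
  (4,5): δ = 147.06°  ·
antipodal pairs: 6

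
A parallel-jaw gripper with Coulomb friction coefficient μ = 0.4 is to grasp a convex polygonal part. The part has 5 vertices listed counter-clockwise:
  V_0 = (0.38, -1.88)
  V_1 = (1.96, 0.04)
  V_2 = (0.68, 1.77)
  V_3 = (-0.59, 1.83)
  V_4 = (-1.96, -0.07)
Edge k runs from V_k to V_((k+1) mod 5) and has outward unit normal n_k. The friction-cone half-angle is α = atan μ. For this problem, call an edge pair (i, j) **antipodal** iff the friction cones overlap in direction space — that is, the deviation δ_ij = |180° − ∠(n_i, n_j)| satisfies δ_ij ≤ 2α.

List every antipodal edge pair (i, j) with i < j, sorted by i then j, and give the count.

α = atan 0.4 = 21.80°;  2α = 43.60°
n_0 = (+0.7722, -0.6354)
n_1 = (+0.8039, +0.5948)
n_2 = (+0.0472, +0.9989)
n_3 = (-0.8111, +0.5849)
n_4 = (-0.6118, -0.7910)
  (0,1): δ = 104.05°  ·
  (0,2): δ = 53.25°  ·
  (0,3): δ = 3.66°  ✓
  (0,4): δ = 91.73°  ·
  (1,2): δ = 129.20°  ·
  (1,3): δ = 72.29°  ·
  (1,4): δ = 15.78°  ✓
  (2,3): δ = 123.09°  ·
  (2,4): δ = 35.02°  ✓
  (3,4): δ = 91.93°  ·
antipodal pairs: 3

count = 3; pairs: (0,3), (1,4), (2,4)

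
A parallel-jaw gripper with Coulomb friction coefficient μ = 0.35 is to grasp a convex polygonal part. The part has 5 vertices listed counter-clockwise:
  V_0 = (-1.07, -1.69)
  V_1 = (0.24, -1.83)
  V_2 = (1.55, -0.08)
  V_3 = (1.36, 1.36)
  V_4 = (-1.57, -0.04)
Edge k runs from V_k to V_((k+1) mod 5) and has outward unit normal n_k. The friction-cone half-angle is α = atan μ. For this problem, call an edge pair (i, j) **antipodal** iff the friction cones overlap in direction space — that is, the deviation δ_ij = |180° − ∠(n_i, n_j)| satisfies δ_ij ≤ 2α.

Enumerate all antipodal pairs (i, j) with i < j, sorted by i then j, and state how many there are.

count = 3; pairs: (0,3), (1,3), (2,4)

α = atan 0.35 = 19.29°;  2α = 38.58°
n_0 = (-0.1063, -0.9943)
n_1 = (+0.8005, -0.5993)
n_2 = (+0.9914, +0.1308)
n_3 = (-0.4311, +0.9023)
n_4 = (-0.9570, -0.2900)
  (0,1): δ = 120.72°  ·
  (0,2): δ = 76.38°  ·
  (0,3): δ = 31.64°  ✓
  (0,4): δ = 112.96°  ·
  (1,2): δ = 135.67°  ·
  (1,3): δ = 27.64°  ✓
  (1,4): δ = 53.68°  ·
  (2,3): δ = 71.98°  ·
  (2,4): δ = 9.34°  ✓
  (3,4): δ = 98.68°  ·
antipodal pairs: 3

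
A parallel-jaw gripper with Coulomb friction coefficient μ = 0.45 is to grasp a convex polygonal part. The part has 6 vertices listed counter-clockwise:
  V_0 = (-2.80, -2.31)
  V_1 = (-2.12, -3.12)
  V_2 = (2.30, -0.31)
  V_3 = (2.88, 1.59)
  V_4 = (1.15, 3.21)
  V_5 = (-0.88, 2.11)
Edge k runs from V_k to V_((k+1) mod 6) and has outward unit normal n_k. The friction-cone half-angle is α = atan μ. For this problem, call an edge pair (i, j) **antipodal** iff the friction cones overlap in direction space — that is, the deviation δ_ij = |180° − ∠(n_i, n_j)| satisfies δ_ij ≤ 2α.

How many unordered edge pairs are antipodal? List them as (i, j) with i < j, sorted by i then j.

count = 5; pairs: (0,3), (1,4), (1,5), (2,4), (2,5)

α = atan 0.45 = 24.23°;  2α = 48.46°
n_0 = (-0.7659, -0.6430)
n_1 = (+0.5365, -0.8439)
n_2 = (+0.9564, -0.2920)
n_3 = (+0.6835, +0.7299)
n_4 = (-0.4764, +0.8792)
n_5 = (-0.9172, +0.3984)
  (0,1): δ = 97.57°  ·
  (0,2): δ = 56.99°  ·
  (0,3): δ = 6.87°  ✓
  (0,4): δ = 78.44°  ·
  (0,5): δ = 116.51°  ·
  (1,2): δ = 139.42°  ·
  (1,3): δ = 75.57°  ·
  (1,4): δ = 3.99°  ✓
  (1,5): δ = 34.07°  ✓
  (2,3): δ = 116.14°  ·
  (2,4): δ = 44.57°  ✓
  (2,5): δ = 6.50°  ✓
  (3,4): δ = 108.43°  ·
  (3,5): δ = 70.36°  ·
  (4,5): δ = 141.93°  ·
antipodal pairs: 5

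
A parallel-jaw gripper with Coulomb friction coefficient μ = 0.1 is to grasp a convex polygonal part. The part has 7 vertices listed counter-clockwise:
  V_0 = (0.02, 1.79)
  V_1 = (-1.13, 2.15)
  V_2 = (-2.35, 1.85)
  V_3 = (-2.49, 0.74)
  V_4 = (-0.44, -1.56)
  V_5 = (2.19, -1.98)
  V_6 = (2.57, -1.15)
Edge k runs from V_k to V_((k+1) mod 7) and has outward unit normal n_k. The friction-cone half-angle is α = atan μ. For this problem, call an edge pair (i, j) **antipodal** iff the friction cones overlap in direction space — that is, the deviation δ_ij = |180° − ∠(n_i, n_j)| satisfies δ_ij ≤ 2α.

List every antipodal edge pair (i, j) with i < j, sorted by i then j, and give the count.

count = 2; pairs: (0,4), (3,6)

α = atan 0.1 = 5.71°;  2α = 11.42°
n_0 = (+0.2987, +0.9543)
n_1 = (-0.2388, +0.9711)
n_2 = (-0.9921, +0.1251)
n_3 = (-0.7465, -0.6654)
n_4 = (-0.1577, -0.9875)
n_5 = (+0.9092, -0.4163)
n_6 = (+0.7554, +0.6552)
  (0,1): δ = 148.80°  ·
  (0,2): δ = 79.81°  ·
  (0,3): δ = 30.91°  ·
  (0,4): δ = 8.31°  ✓
  (0,5): δ = 82.78°  ·
  (0,6): δ = 148.32°  ·
  (1,2): δ = 111.00°  ·
  (1,3): δ = 62.10°  ·
  (1,4): δ = 22.89°  ·
  (1,5): δ = 51.59°  ·
  (1,6): δ = 117.12°  ·
  (2,3): δ = 131.10°  ·
  (2,4): δ = 91.88°  ·
  (2,5): δ = 17.41°  ·
  (2,6): δ = 48.13°  ·
  (3,4): δ = 140.78°  ·
  (3,5): δ = 66.31°  ·
  (3,6): δ = 0.77°  ✓
  (4,5): δ = 105.53°  ·
  (4,6): δ = 39.99°  ·
  (5,6): δ = 114.46°  ·
antipodal pairs: 2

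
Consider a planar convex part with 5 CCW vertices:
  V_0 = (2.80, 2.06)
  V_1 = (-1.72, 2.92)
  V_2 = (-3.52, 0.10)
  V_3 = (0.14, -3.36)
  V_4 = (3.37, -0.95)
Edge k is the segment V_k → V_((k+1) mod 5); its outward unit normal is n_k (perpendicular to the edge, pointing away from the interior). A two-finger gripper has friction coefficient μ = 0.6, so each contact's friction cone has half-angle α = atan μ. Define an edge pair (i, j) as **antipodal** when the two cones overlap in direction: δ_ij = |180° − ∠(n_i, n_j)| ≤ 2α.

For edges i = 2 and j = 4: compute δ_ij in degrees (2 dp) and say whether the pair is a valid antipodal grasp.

α = atan 0.6 = 30.96°;  2α = 61.93°
edge 2: e_2 = (+3.66, -3.46);  n_2 = (-0.6870, -0.7267)
edge 4: e_4 = (-0.57, +3.01);  n_4 = (+0.9825, +0.1861)
∠(n_2, n_4) = 144.11°
δ = |180° − 144.11°| = 35.89°
35.89° ≤ 2α = 61.93°  →  valid

δ = 35.89°, valid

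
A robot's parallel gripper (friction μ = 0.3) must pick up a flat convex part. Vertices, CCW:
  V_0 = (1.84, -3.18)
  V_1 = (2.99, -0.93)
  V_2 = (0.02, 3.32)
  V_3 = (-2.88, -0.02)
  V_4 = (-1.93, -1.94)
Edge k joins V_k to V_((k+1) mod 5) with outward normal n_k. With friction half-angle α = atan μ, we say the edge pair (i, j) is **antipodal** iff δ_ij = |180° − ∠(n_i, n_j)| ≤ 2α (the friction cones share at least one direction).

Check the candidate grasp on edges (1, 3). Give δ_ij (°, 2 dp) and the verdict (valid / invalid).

α = atan 0.3 = 16.70°;  2α = 33.40°
edge 1: e_1 = (-2.97, +4.25);  n_1 = (+0.8197, +0.5728)
edge 3: e_3 = (+0.95, -1.92);  n_3 = (-0.8963, -0.4435)
∠(n_1, n_3) = 171.38°
δ = |180° − 171.38°| = 8.62°
8.62° ≤ 2α = 33.40°  →  valid

δ = 8.62°, valid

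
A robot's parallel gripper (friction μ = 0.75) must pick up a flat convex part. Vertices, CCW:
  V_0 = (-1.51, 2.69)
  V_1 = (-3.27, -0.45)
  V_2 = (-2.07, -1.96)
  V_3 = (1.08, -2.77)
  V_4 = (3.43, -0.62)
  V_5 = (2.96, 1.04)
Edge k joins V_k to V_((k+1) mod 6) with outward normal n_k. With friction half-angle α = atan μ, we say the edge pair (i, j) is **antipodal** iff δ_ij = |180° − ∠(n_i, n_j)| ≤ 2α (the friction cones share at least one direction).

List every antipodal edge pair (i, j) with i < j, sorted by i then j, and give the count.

count = 7; pairs: (0,3), (0,4), (1,4), (1,5), (2,4), (2,5), (3,5)

α = atan 0.75 = 36.87°;  2α = 73.74°
n_0 = (-0.8723, +0.4889)
n_1 = (-0.7829, -0.6222)
n_2 = (-0.2490, -0.9685)
n_3 = (+0.6750, -0.7378)
n_4 = (+0.9622, +0.2724)
n_5 = (+0.3463, +0.9381)
  (0,1): δ = 112.25°  ·
  (0,2): δ = 75.15°  ·
  (0,3): δ = 18.27°  ✓
  (0,4): δ = 45.08°  ✓
  (0,5): δ = 99.01°  ·
  (1,2): δ = 142.90°  ·
  (1,3): δ = 86.02°  ·
  (1,4): δ = 22.67°  ✓
  (1,5): δ = 31.27°  ✓
  (2,3): δ = 123.12°  ·
  (2,4): δ = 59.77°  ✓
  (2,5): δ = 5.84°  ✓
  (3,4): δ = 116.65°  ·
  (3,5): δ = 62.72°  ✓
  (4,5): δ = 126.07°  ·
antipodal pairs: 7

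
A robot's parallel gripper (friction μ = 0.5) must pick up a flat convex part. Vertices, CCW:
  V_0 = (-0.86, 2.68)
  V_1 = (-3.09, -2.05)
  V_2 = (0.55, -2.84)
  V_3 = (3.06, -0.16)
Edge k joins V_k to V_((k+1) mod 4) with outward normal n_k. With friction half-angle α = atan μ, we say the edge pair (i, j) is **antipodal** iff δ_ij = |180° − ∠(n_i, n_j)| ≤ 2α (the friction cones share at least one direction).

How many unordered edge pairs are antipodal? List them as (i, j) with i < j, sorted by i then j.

α = atan 0.5 = 26.57°;  2α = 53.13°
n_0 = (-0.9045, +0.4264)
n_1 = (-0.2121, -0.9772)
n_2 = (+0.7299, -0.6836)
n_3 = (+0.5867, +0.8098)
  (0,1): δ = 77.00°  ·
  (0,2): δ = 17.88°  ✓
  (0,3): δ = 79.32°  ·
  (1,2): δ = 120.88°  ·
  (1,3): δ = 23.68°  ✓
  (2,3): δ = 82.80°  ·
antipodal pairs: 2

count = 2; pairs: (0,2), (1,3)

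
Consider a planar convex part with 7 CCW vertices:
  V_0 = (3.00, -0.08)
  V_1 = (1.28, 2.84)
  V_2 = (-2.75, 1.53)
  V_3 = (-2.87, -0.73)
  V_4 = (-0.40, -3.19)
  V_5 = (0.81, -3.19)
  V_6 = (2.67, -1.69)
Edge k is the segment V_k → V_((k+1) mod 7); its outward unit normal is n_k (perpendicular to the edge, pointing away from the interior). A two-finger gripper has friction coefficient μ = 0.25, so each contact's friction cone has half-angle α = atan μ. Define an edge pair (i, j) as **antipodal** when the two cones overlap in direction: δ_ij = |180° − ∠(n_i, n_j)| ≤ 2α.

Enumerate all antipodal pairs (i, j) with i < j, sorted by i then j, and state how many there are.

α = atan 0.25 = 14.04°;  2α = 28.07°
n_0 = (+0.8616, +0.5075)
n_1 = (-0.3091, +0.9510)
n_2 = (-0.9986, +0.0530)
n_3 = (-0.7057, -0.7085)
n_4 = (+0.0000, -1.0000)
n_5 = (+0.6278, -0.7784)
n_6 = (+0.9796, -0.2008)
  (0,1): δ = 102.49°  ·
  (0,2): δ = 33.54°  ·
  (0,3): δ = 14.62°  ✓
  (0,4): δ = 59.50°  ·
  (0,5): δ = 98.38°  ·
  (0,6): δ = 137.92°  ·
  (1,2): δ = 111.05°  ·
  (1,3): δ = 62.89°  ·
  (1,4): δ = 18.01°  ✓
  (1,5): δ = 20.88°  ✓
  (1,6): δ = 60.41°  ·
  (2,3): δ = 131.84°  ·
  (2,4): δ = 86.96°  ·
  (2,5): δ = 48.08°  ·
  (2,6): δ = 8.54°  ✓
  (3,4): δ = 135.12°  ·
  (3,5): δ = 96.23°  ·
  (3,6): δ = 56.70°  ·
  (4,5): δ = 141.12°  ·
  (4,6): δ = 101.58°  ·
  (5,6): δ = 140.47°  ·
antipodal pairs: 4

count = 4; pairs: (0,3), (1,4), (1,5), (2,6)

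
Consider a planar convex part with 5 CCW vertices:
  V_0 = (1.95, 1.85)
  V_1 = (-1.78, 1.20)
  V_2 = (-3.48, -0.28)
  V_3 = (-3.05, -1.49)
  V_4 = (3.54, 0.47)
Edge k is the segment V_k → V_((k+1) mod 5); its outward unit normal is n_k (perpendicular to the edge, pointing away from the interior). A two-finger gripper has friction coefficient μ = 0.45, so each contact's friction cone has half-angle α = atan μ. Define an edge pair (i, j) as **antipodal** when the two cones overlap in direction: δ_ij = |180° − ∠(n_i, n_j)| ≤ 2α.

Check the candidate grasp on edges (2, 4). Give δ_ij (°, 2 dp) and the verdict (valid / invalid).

α = atan 0.45 = 24.23°;  2α = 48.46°
edge 2: e_2 = (+0.43, -1.21);  n_2 = (-0.9423, -0.3349)
edge 4: e_4 = (-1.59, +1.38);  n_4 = (+0.6555, +0.7552)
∠(n_2, n_4) = 150.52°
δ = |180° − 150.52°| = 29.48°
29.48° ≤ 2α = 48.46°  →  valid

δ = 29.48°, valid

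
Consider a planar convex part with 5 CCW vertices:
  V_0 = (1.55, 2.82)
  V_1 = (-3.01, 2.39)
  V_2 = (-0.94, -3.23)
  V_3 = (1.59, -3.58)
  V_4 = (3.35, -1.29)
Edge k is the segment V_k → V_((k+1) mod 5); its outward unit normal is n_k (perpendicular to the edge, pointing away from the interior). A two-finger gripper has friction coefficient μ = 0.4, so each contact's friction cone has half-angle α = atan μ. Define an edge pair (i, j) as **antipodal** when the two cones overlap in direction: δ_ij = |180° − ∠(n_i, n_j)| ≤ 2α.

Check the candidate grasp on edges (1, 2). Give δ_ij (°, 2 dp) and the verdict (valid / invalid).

α = atan 0.4 = 21.80°;  2α = 43.60°
edge 1: e_1 = (+2.07, -5.62);  n_1 = (-0.9384, -0.3456)
edge 2: e_2 = (+2.53, -0.35);  n_2 = (-0.1370, -0.9906)
∠(n_1, n_2) = 61.90°
δ = |180° − 61.90°| = 118.10°
118.10° > 2α = 43.60°  →  invalid

δ = 118.10°, invalid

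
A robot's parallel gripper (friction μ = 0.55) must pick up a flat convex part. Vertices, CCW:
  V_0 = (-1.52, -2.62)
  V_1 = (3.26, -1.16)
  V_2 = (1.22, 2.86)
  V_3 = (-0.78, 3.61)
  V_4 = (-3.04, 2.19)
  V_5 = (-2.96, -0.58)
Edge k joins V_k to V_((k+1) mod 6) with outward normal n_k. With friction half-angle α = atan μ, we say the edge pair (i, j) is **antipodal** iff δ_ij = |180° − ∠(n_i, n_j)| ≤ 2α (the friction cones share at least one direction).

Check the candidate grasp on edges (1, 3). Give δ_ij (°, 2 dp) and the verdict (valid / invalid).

α = atan 0.55 = 28.81°;  2α = 57.62°
edge 1: e_1 = (-2.04, +4.02);  n_1 = (+0.8917, +0.4525)
edge 3: e_3 = (-2.26, -1.42);  n_3 = (-0.5320, +0.8467)
∠(n_1, n_3) = 95.24°
δ = |180° − 95.24°| = 84.76°
84.76° > 2α = 57.62°  →  invalid

δ = 84.76°, invalid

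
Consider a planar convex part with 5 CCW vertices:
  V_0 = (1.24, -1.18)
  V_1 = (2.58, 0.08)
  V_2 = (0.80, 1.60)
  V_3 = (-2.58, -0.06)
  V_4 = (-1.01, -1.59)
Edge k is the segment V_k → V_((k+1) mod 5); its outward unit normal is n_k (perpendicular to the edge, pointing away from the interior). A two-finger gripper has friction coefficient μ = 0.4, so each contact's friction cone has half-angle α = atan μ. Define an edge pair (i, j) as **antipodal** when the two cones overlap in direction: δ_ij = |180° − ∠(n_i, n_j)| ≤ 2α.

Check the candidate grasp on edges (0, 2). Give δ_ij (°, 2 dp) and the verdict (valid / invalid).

α = atan 0.4 = 21.80°;  2α = 43.60°
edge 0: e_0 = (+1.34, +1.26);  n_0 = (+0.6850, -0.7285)
edge 2: e_2 = (-3.38, -1.66);  n_2 = (-0.4408, +0.8976)
∠(n_0, n_2) = 162.92°
δ = |180° − 162.92°| = 17.08°
17.08° ≤ 2α = 43.60°  →  valid

δ = 17.08°, valid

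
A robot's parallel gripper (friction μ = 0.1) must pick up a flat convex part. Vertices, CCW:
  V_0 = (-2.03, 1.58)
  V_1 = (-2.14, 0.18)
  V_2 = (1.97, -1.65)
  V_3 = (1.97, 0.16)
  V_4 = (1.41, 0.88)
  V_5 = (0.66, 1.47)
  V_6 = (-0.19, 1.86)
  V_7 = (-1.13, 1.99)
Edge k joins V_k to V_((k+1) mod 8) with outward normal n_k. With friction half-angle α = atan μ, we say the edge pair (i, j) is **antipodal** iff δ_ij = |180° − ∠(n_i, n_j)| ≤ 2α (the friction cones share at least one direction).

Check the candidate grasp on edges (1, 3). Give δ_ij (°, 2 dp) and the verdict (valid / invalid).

α = atan 0.1 = 5.71°;  2α = 11.42°
edge 1: e_1 = (+4.11, -1.83);  n_1 = (-0.4068, -0.9135)
edge 3: e_3 = (-0.56, +0.72);  n_3 = (+0.7894, +0.6139)
∠(n_1, n_3) = 151.88°
δ = |180° − 151.88°| = 28.12°
28.12° > 2α = 11.42°  →  invalid

δ = 28.12°, invalid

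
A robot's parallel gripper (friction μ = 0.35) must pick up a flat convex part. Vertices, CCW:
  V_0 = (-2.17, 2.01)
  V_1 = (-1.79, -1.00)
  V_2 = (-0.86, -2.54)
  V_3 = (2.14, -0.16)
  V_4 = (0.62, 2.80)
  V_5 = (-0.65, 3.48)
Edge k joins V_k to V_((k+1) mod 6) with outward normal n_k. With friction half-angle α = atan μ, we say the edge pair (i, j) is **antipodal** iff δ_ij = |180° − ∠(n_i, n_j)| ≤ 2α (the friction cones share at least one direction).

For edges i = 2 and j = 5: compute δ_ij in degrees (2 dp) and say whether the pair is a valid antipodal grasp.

α = atan 0.35 = 19.29°;  2α = 38.58°
edge 2: e_2 = (+3.00, +2.38);  n_2 = (+0.6215, -0.7834)
edge 5: e_5 = (-1.52, -1.47);  n_5 = (-0.6952, +0.7188)
∠(n_2, n_5) = 174.38°
δ = |180° − 174.38°| = 5.62°
5.62° ≤ 2α = 38.58°  →  valid

δ = 5.62°, valid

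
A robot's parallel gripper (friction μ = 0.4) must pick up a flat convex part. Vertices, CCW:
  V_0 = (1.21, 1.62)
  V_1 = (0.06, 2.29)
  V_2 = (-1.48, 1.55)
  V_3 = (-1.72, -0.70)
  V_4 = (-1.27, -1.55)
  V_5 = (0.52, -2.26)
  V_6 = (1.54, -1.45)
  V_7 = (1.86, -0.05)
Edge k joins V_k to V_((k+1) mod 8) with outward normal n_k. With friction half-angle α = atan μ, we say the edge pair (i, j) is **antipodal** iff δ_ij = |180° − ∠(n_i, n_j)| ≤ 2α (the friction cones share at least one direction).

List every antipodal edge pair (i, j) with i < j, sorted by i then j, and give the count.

count = 7; pairs: (0,3), (0,4), (1,5), (2,6), (2,7), (3,6), (3,7)

α = atan 0.4 = 21.80°;  2α = 43.60°
n_0 = (+0.5034, +0.8641)
n_1 = (-0.4331, +0.9013)
n_2 = (-0.9944, +0.1061)
n_3 = (-0.8838, -0.4679)
n_4 = (-0.3687, -0.9295)
n_5 = (+0.6219, -0.7831)
n_6 = (+0.9749, -0.2228)
n_7 = (+0.9319, +0.3627)
  (0,1): δ = 124.11°  ·
  (0,2): δ = 65.86°  ·
  (0,3): δ = 31.88°  ✓
  (0,4): δ = 8.59°  ✓
  (0,5): δ = 68.68°  ·
  (0,6): δ = 107.35°  ·
  (0,7): δ = 141.49°  ·
  (1,2): δ = 121.75°  ·
  (1,3): δ = 87.77°  ·
  (1,4): δ = 47.30°  ·
  (1,5): δ = 12.79°  ✓
  (1,6): δ = 51.46°  ·
  (1,7): δ = 85.60°  ·
  (2,3): δ = 146.01°  ·
  (2,4): δ = 105.55°  ·
  (2,5): δ = 45.46°  ·
  (2,6): δ = 6.79°  ✓
  (2,7): δ = 27.36°  ✓
  (3,4): δ = 139.53°  ·
  (3,5): δ = 79.44°  ·
  (3,6): δ = 40.77°  ✓
  (3,7): δ = 6.63°  ✓
  (4,5): δ = 119.91°  ·
  (4,6): δ = 81.24°  ·
  (4,7): δ = 47.10°  ·
  (5,6): δ = 141.33°  ·
  (5,7): δ = 107.19°  ·
  (6,7): δ = 145.86°  ·
antipodal pairs: 7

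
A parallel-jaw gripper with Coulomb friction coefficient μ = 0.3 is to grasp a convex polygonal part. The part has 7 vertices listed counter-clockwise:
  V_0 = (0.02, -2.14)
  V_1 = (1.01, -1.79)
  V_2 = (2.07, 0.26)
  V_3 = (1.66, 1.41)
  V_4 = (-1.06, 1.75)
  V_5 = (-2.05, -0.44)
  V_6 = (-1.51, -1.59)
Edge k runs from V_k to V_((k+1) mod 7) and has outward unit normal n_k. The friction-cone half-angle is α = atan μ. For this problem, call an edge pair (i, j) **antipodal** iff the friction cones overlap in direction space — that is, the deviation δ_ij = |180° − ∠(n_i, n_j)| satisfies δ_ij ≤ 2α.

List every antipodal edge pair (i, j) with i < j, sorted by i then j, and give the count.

count = 4; pairs: (0,3), (1,4), (2,5), (3,6)

α = atan 0.3 = 16.70°;  2α = 33.40°
n_0 = (+0.3333, -0.9428)
n_1 = (+0.8883, -0.4593)
n_2 = (+0.9419, +0.3358)
n_3 = (+0.1240, +0.9923)
n_4 = (-0.9112, +0.4119)
n_5 = (-0.9052, -0.4250)
n_6 = (-0.3383, -0.9410)
  (0,1): δ = 136.81°  ·
  (0,2): δ = 89.85°  ·
  (0,3): δ = 26.60°  ✓
  (0,4): δ = 46.20°  ·
  (0,5): δ = 95.68°  ·
  (0,6): δ = 140.76°  ·
  (1,2): δ = 133.04°  ·
  (1,3): δ = 69.78°  ·
  (1,4): δ = 3.02°  ✓
  (1,5): δ = 52.50°  ·
  (1,6): δ = 97.57°  ·
  (2,3): δ = 116.75°  ·
  (2,4): δ = 43.95°  ·
  (2,5): δ = 5.53°  ✓
  (2,6): δ = 50.61°  ·
  (3,4): δ = 107.20°  ·
  (3,5): δ = 57.72°  ·
  (3,6): δ = 12.65°  ✓
  (4,5): δ = 130.52°  ·
  (4,6): δ = 85.45°  ·
  (5,6): δ = 134.93°  ·
antipodal pairs: 4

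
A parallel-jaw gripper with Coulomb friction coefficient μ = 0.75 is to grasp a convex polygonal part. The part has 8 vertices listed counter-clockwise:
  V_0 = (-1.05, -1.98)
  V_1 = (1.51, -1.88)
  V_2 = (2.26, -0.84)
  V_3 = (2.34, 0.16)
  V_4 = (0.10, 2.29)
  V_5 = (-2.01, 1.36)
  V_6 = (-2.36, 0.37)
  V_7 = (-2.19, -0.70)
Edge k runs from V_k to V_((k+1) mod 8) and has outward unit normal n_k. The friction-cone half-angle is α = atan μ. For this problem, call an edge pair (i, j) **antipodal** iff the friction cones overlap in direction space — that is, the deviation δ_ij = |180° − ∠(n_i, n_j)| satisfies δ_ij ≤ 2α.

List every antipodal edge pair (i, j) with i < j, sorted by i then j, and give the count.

α = atan 0.75 = 36.87°;  2α = 73.74°
n_0 = (+0.0390, -0.9992)
n_1 = (+0.8111, -0.5849)
n_2 = (+0.9968, -0.0797)
n_3 = (+0.6891, +0.7247)
n_4 = (-0.4033, +0.9151)
n_5 = (-0.9428, +0.3333)
n_6 = (-0.9876, -0.1569)
n_7 = (-0.7468, -0.6651)
  (0,1): δ = 128.03°  ·
  (0,2): δ = 96.81°  ·
  (0,3): δ = 45.80°  ✓
  (0,4): δ = 21.55°  ✓
  (0,5): δ = 68.29°  ✓
  (0,6): δ = 96.79°  ·
  (0,7): δ = 129.45°  ·
  (1,2): δ = 148.78°  ·
  (1,3): δ = 97.76°  ·
  (1,4): δ = 30.42°  ✓
  (1,5): δ = 16.33°  ✓
  (1,6): δ = 44.83°  ✓
  (1,7): δ = 77.49°  ·
  (2,3): δ = 128.98°  ·
  (2,4): δ = 61.64°  ✓
  (2,5): δ = 14.90°  ✓
  (2,6): δ = 13.60°  ✓
  (2,7): δ = 46.26°  ✓
  (3,4): δ = 112.66°  ·
  (3,5): δ = 65.91°  ✓
  (3,6): δ = 37.41°  ✓
  (3,7): δ = 4.75°  ✓
  (4,5): δ = 133.26°  ·
  (4,6): δ = 104.76°  ·
  (4,7): δ = 72.10°  ✓
  (5,6): δ = 151.50°  ·
  (5,7): δ = 118.84°  ·
  (6,7): δ = 147.34°  ·
antipodal pairs: 14

count = 14; pairs: (0,3), (0,4), (0,5), (1,4), (1,5), (1,6), (2,4), (2,5), (2,6), (2,7), (3,5), (3,6), (3,7), (4,7)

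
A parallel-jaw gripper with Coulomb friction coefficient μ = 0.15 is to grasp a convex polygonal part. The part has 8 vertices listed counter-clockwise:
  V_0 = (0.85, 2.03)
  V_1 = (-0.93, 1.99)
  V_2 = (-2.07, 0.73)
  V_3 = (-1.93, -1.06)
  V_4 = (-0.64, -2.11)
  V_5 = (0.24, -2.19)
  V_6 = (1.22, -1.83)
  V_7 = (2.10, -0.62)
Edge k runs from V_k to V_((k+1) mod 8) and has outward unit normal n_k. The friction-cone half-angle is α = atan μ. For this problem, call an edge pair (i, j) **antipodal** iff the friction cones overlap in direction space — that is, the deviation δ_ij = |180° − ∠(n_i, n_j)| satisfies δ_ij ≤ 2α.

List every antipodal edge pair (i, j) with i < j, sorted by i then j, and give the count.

α = atan 0.15 = 8.53°;  2α = 17.06°
n_0 = (-0.0225, +0.9997)
n_1 = (-0.7415, +0.6709)
n_2 = (-0.9970, -0.0780)
n_3 = (-0.6313, -0.7756)
n_4 = (-0.0905, -0.9959)
n_5 = (+0.3448, -0.9387)
n_6 = (+0.8087, -0.5882)
n_7 = (+0.9044, +0.4266)
  (0,1): δ = 133.42°  ·
  (0,2): δ = 86.82°  ·
  (0,3): δ = 40.43°  ·
  (0,4): δ = 6.48°  ✓
  (0,5): δ = 18.88°  ·
  (0,6): δ = 52.69°  ·
  (0,7): δ = 113.97°  ·
  (1,2): δ = 133.39°  ·
  (1,3): δ = 87.01°  ·
  (1,4): δ = 53.06°  ·
  (1,5): δ = 27.69°  ·
  (1,6): δ = 6.11°  ✓
  (1,7): δ = 67.39°  ·
  (2,3): δ = 133.62°  ·
  (2,4): δ = 99.67°  ·
  (2,5): δ = 74.30°  ·
  (2,6): δ = 40.50°  ·
  (2,7): δ = 20.78°  ·
  (3,4): δ = 146.05°  ·
  (3,5): δ = 120.69°  ·
  (3,6): δ = 86.88°  ·
  (3,7): δ = 25.60°  ·
  (4,5): δ = 154.63°  ·
  (4,6): δ = 120.83°  ·
  (4,7): δ = 59.55°  ·
  (5,6): δ = 146.20°  ·
  (5,7): δ = 84.92°  ·
  (6,7): δ = 118.72°  ·
antipodal pairs: 2

count = 2; pairs: (0,4), (1,6)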